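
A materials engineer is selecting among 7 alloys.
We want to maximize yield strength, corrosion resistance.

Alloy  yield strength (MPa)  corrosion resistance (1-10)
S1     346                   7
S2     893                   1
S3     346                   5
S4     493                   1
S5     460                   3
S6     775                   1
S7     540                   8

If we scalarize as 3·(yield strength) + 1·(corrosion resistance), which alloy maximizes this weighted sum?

S1: 3·346 + 1·7 = 1045
S2: 3·893 + 1·1 = 2680
S3: 3·346 + 1·5 = 1043
S4: 3·493 + 1·1 = 1480
S5: 3·460 + 1·3 = 1383
S6: 3·775 + 1·1 = 2326
S7: 3·540 + 1·8 = 1628
Highest: S2 at 2680.

S2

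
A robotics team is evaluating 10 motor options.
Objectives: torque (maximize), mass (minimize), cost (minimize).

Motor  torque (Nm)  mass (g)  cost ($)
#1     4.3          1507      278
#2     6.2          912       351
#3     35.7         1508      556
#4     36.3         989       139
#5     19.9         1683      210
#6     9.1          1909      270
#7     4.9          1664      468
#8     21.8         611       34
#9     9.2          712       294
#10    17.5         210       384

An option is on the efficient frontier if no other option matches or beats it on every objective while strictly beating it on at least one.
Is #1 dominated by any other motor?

Yes

#4 vs #1: torque 36.3≥4.3, mass 989≤1507, cost 139≤278 — #4 is at least as good on every objective and strictly better on at least one, so #4 dominates #1.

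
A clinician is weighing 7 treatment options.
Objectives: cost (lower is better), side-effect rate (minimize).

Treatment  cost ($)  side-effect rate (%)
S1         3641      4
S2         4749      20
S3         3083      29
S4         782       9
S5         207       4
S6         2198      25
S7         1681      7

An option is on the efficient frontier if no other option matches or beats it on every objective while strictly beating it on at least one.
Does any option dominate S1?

Yes

S5 vs S1: cost 207≤3641, side-effect rate 4≤4 — S5 is at least as good on every objective and strictly better on at least one, so S5 dominates S1.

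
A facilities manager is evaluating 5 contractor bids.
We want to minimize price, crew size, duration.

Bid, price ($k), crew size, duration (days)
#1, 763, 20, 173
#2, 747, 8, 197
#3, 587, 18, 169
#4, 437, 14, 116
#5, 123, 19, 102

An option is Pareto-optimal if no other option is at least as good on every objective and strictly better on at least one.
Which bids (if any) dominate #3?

#4

#4: price 437≤587, crew size 14≤18, duration 116≤169 — dominates #3.
Others (#1, #2, #5) are each worse than #3 on at least one objective.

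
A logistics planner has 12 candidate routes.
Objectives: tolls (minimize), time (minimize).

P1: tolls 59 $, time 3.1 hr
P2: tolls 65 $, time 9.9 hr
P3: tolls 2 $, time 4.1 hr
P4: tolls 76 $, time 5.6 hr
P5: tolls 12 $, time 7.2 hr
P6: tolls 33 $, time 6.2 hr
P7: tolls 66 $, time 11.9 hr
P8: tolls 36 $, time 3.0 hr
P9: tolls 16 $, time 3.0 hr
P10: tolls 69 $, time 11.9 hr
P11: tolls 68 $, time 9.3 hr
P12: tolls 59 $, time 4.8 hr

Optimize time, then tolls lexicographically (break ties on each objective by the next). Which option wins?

P9

First minimize time: best is 3.0, kept {P8, P9}.
Then minimize tolls: best is 16, kept {P9}.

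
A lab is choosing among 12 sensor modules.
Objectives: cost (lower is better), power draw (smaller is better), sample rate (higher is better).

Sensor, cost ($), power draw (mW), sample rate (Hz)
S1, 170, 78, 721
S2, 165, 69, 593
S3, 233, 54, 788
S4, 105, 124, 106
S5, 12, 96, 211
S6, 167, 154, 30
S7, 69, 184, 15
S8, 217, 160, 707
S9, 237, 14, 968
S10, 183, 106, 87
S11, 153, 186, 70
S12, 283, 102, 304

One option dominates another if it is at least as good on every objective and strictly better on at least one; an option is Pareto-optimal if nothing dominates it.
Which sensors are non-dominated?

S1, S2, S3, S5, S9

S1: not dominated.
S2: not dominated.
S3: not dominated.
S4: dominated by S5 (cost 12≤105, power draw 96≤124, sample rate 211≥106).
S5: not dominated (best cost).
S6: dominated by S2 (cost 165≤167, power draw 69≤154, sample rate 593≥30).
S7: dominated by S5 (cost 12≤69, power draw 96≤184, sample rate 211≥15).
S8: dominated by S1 (cost 170≤217, power draw 78≤160, sample rate 721≥707).
S9: not dominated (best power draw).
S10: dominated by S1 (cost 170≤183, power draw 78≤106, sample rate 721≥87).
S11: dominated by S4 (cost 105≤153, power draw 124≤186, sample rate 106≥70).
S12: dominated by S1 (cost 170≤283, power draw 78≤102, sample rate 721≥304).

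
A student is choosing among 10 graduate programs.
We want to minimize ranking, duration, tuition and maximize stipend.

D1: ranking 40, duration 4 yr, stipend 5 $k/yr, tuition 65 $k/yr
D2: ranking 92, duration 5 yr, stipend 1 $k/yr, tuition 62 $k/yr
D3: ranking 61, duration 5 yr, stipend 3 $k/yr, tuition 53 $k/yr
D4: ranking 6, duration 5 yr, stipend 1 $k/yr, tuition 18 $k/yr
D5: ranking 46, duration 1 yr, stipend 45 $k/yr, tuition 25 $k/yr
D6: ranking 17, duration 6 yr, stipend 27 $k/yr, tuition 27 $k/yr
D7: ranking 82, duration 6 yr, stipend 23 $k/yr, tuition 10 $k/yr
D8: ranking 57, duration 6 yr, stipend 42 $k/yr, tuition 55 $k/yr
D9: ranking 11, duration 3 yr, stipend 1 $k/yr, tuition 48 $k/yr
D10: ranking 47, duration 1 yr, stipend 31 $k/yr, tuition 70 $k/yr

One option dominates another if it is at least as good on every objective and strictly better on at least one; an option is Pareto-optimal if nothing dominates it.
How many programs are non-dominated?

6

D1: not dominated.
D2: dominated by D3 (ranking 61≤92, duration 5≤5, stipend 3≥1, tuition 53≤62).
D3: dominated by D5 (ranking 46≤61, duration 1≤5, stipend 45≥3, tuition 25≤53).
D4: not dominated (best ranking).
D5: not dominated (best stipend).
D6: not dominated.
D7: not dominated (best tuition).
D8: dominated by D5 (ranking 46≤57, duration 1≤6, stipend 45≥42, tuition 25≤55).
D9: not dominated.
D10: dominated by D5 (ranking 46≤47, duration 1≤1, stipend 45≥31, tuition 25≤70).
Pareto-optimal: D1, D4, D5, D6, D7, D9 → 6.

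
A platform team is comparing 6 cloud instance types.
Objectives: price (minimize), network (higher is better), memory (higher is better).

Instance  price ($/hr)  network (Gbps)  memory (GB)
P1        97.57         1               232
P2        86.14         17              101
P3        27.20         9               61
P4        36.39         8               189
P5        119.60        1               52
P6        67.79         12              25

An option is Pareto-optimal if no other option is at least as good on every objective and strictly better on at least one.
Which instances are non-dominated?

P1, P2, P3, P4, P6

P1: not dominated (best memory).
P2: not dominated (best network).
P3: not dominated (best price).
P4: not dominated.
P5: dominated by P1 (price 97.57≤119.60, network 1≥1, memory 232≥52).
P6: not dominated.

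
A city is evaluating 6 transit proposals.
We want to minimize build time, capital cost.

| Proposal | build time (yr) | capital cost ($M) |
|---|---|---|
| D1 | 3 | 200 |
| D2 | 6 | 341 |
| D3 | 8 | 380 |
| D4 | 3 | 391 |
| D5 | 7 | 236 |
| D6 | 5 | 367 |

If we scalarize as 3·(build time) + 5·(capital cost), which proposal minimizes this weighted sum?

D1: 3·3 + 5·200 = 1009
D2: 3·6 + 5·341 = 1723
D3: 3·8 + 5·380 = 1924
D4: 3·3 + 5·391 = 1964
D5: 3·7 + 5·236 = 1201
D6: 3·5 + 5·367 = 1850
Lowest: D1 at 1009.

D1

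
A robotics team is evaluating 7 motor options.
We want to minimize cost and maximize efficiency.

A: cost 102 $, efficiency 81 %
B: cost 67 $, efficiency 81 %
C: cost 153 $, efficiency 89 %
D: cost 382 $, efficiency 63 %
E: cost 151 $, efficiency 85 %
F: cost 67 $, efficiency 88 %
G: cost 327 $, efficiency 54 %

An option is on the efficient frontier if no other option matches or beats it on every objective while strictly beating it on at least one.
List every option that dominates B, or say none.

F

F: cost 67≤67, efficiency 88≥81 — dominates B.
Others (A, C, D, E, G) are each worse than B on at least one objective.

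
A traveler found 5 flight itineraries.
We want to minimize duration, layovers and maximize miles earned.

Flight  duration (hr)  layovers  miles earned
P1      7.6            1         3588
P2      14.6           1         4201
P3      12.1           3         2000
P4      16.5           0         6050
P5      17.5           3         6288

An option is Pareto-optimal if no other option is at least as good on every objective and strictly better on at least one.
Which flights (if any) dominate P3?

P1

P1: duration 7.6≤12.1, layovers 1≤3, miles earned 3588≥2000 — dominates P3.
Others (P2, P4, P5) are each worse than P3 on at least one objective.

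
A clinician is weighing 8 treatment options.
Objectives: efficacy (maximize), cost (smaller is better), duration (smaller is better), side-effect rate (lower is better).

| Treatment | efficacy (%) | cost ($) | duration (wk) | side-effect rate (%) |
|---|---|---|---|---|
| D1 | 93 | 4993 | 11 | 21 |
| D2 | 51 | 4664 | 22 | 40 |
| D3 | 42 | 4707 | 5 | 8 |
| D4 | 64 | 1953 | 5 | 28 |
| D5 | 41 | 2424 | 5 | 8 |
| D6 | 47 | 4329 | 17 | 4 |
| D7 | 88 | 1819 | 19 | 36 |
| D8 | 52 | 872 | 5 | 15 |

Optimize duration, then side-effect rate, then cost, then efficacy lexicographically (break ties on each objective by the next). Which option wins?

First minimize duration: best is 5, kept {D3, D4, D5, D8}.
Then minimize side-effect rate: best is 8, kept {D3, D5}.
Then minimize cost: best is 2424, kept {D5}.

D5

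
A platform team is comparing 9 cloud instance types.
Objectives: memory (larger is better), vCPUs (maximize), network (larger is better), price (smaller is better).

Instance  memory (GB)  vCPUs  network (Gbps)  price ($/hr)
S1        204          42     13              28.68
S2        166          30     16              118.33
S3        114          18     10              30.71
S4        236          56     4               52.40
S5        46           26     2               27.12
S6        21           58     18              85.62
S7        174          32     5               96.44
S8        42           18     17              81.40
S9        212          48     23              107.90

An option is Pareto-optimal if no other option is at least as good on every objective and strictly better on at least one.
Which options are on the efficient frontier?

S1, S4, S5, S6, S8, S9

S1: not dominated.
S2: dominated by S9 (memory 212≥166, vCPUs 48≥30, network 23≥16, price 107.90≤118.33).
S3: dominated by S1 (memory 204≥114, vCPUs 42≥18, network 13≥10, price 28.68≤30.71).
S4: not dominated (best memory).
S5: not dominated (best price).
S6: not dominated (best vCPUs).
S7: dominated by S1 (memory 204≥174, vCPUs 42≥32, network 13≥5, price 28.68≤96.44).
S8: not dominated.
S9: not dominated (best network).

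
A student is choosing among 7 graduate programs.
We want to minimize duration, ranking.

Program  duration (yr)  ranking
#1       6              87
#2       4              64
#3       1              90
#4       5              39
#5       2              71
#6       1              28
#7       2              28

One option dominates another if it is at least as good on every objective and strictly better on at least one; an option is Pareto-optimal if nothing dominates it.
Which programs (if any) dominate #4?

#6: duration 1≤5, ranking 28≤39 — dominates #4.
#7: duration 2≤5, ranking 28≤39 — dominates #4.
Others (#1, #2, #3, #5) are each worse than #4 on at least one objective.

#6, #7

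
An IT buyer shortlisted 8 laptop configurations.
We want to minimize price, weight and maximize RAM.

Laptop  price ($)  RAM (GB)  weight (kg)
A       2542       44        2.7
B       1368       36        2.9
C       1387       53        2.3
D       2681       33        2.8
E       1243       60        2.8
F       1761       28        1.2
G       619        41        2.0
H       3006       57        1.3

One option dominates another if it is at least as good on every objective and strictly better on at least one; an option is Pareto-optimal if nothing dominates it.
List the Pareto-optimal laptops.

C, E, F, G, H

A: dominated by C (price 1387≤2542, RAM 53≥44, weight 2.3≤2.7).
B: dominated by E (price 1243≤1368, RAM 60≥36, weight 2.8≤2.9).
C: not dominated.
D: dominated by A (price 2542≤2681, RAM 44≥33, weight 2.7≤2.8).
E: not dominated (best RAM).
F: not dominated (best weight).
G: not dominated (best price).
H: not dominated.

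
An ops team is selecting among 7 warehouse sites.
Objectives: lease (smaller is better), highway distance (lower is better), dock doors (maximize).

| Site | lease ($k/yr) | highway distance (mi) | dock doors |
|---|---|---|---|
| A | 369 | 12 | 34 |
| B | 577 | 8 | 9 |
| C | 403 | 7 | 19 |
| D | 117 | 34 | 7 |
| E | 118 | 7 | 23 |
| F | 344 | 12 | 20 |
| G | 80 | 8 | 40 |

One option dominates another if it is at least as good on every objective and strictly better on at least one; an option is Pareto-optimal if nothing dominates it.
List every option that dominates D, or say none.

G

G: lease 80≤117, highway distance 8≤34, dock doors 40≥7 — dominates D.
Others (A, B, C, E, F) are each worse than D on at least one objective.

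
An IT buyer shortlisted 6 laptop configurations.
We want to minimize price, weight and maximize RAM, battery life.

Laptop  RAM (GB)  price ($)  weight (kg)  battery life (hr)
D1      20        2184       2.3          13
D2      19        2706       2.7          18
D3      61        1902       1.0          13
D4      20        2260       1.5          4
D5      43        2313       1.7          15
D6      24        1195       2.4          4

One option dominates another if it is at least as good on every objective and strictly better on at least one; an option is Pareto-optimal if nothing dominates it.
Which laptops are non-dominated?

D2, D3, D5, D6

D1: dominated by D3 (RAM 61≥20, price 1902≤2184, weight 1.0≤2.3, battery life 13≥13).
D2: not dominated (best battery life).
D3: not dominated (best RAM).
D4: dominated by D3 (RAM 61≥20, price 1902≤2260, weight 1.0≤1.5, battery life 13≥4).
D5: not dominated.
D6: not dominated (best price).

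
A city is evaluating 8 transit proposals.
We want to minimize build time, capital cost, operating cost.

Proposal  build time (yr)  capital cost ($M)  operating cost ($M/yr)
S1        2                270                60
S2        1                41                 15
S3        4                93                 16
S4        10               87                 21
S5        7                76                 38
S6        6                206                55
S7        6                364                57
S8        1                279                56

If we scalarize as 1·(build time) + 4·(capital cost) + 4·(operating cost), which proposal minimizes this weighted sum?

S2

S1: 1·2 + 4·270 + 4·60 = 1322
S2: 1·1 + 4·41 + 4·15 = 225
S3: 1·4 + 4·93 + 4·16 = 440
S4: 1·10 + 4·87 + 4·21 = 442
S5: 1·7 + 4·76 + 4·38 = 463
S6: 1·6 + 4·206 + 4·55 = 1050
S7: 1·6 + 4·364 + 4·57 = 1690
S8: 1·1 + 4·279 + 4·56 = 1341
Lowest: S2 at 225.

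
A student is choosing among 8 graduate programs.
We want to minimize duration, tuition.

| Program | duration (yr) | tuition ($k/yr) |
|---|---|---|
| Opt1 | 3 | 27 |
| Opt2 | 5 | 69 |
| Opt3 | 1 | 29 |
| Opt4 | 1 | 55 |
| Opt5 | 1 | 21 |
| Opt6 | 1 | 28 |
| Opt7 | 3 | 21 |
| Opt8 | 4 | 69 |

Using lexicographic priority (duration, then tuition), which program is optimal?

Opt5

First minimize duration: best is 1, kept {Opt3, Opt4, Opt5, Opt6}.
Then minimize tuition: best is 21, kept {Opt5}.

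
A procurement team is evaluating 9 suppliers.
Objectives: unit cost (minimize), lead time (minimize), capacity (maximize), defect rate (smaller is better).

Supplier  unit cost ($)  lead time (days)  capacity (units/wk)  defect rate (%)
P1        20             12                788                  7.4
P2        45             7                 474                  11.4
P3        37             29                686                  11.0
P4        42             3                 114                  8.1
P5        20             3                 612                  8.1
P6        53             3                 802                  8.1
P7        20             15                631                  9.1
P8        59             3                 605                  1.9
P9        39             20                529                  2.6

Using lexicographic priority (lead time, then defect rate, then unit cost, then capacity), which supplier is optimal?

P8

First minimize lead time: best is 3, kept {P4, P5, P6, P8}.
Then minimize defect rate: best is 1.9, kept {P8}.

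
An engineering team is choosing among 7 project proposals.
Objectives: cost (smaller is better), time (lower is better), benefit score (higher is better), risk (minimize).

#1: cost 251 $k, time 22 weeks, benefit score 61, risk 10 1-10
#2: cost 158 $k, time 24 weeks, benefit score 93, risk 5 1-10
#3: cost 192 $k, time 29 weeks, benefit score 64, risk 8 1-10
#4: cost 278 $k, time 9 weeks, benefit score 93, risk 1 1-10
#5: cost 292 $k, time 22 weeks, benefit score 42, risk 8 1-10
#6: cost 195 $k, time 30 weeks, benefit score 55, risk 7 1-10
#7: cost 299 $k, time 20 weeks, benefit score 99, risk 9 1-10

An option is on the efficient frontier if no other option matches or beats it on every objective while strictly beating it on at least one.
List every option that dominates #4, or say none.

#1: worse on time (22 vs 9).
#2: worse on time (24 vs 9).
#3: worse on time (29 vs 9).
#5: worse on cost (292 vs 278).
#6: worse on time (30 vs 9).
#7: worse on cost (299 vs 278).
No option dominates #4.

none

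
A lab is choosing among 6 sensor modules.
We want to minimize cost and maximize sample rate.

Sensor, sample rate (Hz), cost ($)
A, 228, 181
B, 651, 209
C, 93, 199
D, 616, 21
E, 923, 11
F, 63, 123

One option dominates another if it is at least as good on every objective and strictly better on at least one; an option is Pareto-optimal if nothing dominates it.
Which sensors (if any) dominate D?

E: sample rate 923≥616, cost 11≤21 — dominates D.
Others (A, B, C, F) are each worse than D on at least one objective.

E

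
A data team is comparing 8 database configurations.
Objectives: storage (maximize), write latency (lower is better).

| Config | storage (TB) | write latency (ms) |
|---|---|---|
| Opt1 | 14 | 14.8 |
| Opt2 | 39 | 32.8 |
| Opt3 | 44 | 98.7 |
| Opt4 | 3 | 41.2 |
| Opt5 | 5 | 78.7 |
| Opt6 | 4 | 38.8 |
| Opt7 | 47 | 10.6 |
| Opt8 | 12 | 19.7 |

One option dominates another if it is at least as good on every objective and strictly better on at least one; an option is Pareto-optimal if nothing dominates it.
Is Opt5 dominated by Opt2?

Opt2 vs Opt5: storage 39≥5, write latency 32.8≤78.7 — Opt2 is at least as good on every objective with at least one strict improvement.

Yes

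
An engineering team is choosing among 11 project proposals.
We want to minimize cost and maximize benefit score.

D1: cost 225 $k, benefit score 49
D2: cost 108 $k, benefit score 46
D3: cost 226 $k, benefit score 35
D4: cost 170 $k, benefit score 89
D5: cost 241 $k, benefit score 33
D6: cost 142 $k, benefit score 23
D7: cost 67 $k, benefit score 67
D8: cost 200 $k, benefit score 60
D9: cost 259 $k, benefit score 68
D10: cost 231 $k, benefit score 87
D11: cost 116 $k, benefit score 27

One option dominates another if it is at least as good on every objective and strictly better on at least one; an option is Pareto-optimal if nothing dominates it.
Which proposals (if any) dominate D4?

D1: worse on cost (225 vs 170).
D2: worse on benefit score (46 vs 89).
D3: worse on cost (226 vs 170).
D5: worse on cost (241 vs 170).
D6: worse on benefit score (23 vs 89).
D7: worse on benefit score (67 vs 89).
D8: worse on cost (200 vs 170).
D9: worse on cost (259 vs 170).
D10: worse on cost (231 vs 170).
D11: worse on benefit score (27 vs 89).
No option dominates D4.

none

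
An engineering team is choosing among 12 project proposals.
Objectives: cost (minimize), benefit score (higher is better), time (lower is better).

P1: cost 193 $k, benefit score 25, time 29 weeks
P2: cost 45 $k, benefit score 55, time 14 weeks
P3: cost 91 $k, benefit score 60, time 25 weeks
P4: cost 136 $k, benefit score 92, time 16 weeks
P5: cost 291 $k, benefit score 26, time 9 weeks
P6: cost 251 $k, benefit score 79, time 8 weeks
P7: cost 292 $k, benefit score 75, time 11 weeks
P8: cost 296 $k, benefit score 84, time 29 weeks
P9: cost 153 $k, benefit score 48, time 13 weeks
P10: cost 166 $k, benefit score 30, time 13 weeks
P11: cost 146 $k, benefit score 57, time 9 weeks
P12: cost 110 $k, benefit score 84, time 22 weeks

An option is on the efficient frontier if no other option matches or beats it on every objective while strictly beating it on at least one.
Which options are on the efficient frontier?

P1: dominated by P2 (cost 45≤193, benefit score 55≥25, time 14≤29).
P2: not dominated (best cost).
P3: not dominated.
P4: not dominated (best benefit score).
P5: dominated by P6 (cost 251≤291, benefit score 79≥26, time 8≤9).
P6: not dominated (best time).
P7: dominated by P6 (cost 251≤292, benefit score 79≥75, time 8≤11).
P8: dominated by P4 (cost 136≤296, benefit score 92≥84, time 16≤29).
P9: dominated by P11 (cost 146≤153, benefit score 57≥48, time 9≤13).
P10: dominated by P9 (cost 153≤166, benefit score 48≥30, time 13≤13).
P11: not dominated.
P12: not dominated.

P2, P3, P4, P6, P11, P12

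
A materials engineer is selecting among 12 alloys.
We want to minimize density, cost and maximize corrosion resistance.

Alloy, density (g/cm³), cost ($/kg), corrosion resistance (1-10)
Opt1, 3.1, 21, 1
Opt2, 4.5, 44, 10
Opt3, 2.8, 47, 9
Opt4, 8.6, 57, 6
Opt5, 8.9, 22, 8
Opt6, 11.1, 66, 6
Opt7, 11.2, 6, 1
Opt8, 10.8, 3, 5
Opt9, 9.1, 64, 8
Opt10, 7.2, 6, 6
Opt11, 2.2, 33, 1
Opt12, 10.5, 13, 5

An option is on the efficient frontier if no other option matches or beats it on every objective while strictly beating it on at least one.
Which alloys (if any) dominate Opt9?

Opt2: density 4.5≤9.1, cost 44≤64, corrosion resistance 10≥8 — dominates Opt9.
Opt3: density 2.8≤9.1, cost 47≤64, corrosion resistance 9≥8 — dominates Opt9.
Opt5: density 8.9≤9.1, cost 22≤64, corrosion resistance 8≥8 — dominates Opt9.
Others (Opt1, Opt4, Opt6, Opt7, Opt8, Opt10, Opt11, Opt12) are each worse than Opt9 on at least one objective.

Opt2, Opt3, Opt5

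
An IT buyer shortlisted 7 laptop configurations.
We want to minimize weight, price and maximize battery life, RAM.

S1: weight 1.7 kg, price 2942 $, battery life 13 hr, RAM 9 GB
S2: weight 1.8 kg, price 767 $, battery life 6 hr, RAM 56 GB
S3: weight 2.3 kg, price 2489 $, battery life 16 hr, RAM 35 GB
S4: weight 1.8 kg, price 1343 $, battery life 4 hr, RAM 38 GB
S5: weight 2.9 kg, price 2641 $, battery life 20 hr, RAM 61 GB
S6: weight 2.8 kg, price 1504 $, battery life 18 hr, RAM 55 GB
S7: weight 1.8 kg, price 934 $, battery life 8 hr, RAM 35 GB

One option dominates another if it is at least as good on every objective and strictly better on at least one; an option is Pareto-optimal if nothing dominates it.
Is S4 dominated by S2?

Yes

S2 vs S4: weight 1.8≤1.8, price 767≤1343, battery life 6≥4, RAM 56≥38 — S2 is at least as good on every objective with at least one strict improvement.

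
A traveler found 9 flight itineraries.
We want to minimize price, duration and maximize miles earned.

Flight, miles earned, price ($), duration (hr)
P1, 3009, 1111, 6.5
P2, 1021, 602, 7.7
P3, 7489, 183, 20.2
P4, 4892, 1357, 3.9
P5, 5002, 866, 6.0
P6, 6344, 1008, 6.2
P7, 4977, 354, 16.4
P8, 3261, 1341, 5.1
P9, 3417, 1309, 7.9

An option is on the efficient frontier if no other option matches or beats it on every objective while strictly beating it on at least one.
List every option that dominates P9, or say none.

P5: miles earned 5002≥3417, price 866≤1309, duration 6.0≤7.9 — dominates P9.
P6: miles earned 6344≥3417, price 1008≤1309, duration 6.2≤7.9 — dominates P9.
Others (P1, P2, P3, P4, P7, P8) are each worse than P9 on at least one objective.

P5, P6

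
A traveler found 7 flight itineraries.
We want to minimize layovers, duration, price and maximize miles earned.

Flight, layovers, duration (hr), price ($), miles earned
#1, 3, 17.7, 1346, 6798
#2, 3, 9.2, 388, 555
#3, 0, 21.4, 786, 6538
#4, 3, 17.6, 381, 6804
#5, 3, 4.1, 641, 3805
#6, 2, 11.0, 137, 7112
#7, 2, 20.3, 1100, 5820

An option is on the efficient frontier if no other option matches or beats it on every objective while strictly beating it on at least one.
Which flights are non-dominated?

#2, #3, #5, #6

#1: dominated by #4 (layovers 3≤3, duration 17.6≤17.7, price 381≤1346, miles earned 6804≥6798).
#2: not dominated.
#3: not dominated (best layovers).
#4: dominated by #6 (layovers 2≤3, duration 11.0≤17.6, price 137≤381, miles earned 7112≥6804).
#5: not dominated (best duration).
#6: not dominated (best price).
#7: dominated by #6 (layovers 2≤2, duration 11.0≤20.3, price 137≤1100, miles earned 7112≥5820).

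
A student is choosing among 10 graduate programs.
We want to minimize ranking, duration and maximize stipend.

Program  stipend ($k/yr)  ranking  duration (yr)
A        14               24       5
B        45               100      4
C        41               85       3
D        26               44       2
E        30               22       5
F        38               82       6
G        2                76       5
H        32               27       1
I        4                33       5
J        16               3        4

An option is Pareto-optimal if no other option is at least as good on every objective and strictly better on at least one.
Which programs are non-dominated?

A: dominated by E (stipend 30≥14, ranking 22≤24, duration 5≤5).
B: not dominated (best stipend).
C: not dominated.
D: dominated by H (stipend 32≥26, ranking 27≤44, duration 1≤2).
E: not dominated.
F: not dominated.
G: dominated by A (stipend 14≥2, ranking 24≤76, duration 5≤5).
H: not dominated (best duration).
I: dominated by A (stipend 14≥4, ranking 24≤33, duration 5≤5).
J: not dominated (best ranking).

B, C, E, F, H, J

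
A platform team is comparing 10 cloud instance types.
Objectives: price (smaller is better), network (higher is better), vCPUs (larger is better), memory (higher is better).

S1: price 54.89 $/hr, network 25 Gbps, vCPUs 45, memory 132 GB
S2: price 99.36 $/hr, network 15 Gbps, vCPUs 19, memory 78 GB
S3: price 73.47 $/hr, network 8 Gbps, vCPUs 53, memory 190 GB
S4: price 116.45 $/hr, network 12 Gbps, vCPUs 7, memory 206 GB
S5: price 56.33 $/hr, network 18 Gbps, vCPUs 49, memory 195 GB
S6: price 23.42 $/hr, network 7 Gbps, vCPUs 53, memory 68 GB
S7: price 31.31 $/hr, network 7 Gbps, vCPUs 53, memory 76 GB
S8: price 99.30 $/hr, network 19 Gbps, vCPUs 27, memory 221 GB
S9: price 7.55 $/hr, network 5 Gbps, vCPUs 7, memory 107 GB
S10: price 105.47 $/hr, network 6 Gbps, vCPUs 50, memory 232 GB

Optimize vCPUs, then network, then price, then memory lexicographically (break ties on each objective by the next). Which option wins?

S3

First maximize vCPUs: best is 53, kept {S3, S6, S7}.
Then maximize network: best is 8, kept {S3}.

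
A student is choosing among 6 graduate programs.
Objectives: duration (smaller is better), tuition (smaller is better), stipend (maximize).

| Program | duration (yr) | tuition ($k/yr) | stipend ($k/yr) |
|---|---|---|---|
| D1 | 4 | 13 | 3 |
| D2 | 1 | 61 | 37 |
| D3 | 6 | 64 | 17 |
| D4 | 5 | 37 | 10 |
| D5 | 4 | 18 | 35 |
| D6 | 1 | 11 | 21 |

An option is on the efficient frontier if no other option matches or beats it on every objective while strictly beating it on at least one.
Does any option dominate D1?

Yes

D6 vs D1: duration 1≤4, tuition 11≤13, stipend 21≥3 — D6 is at least as good on every objective and strictly better on at least one, so D6 dominates D1.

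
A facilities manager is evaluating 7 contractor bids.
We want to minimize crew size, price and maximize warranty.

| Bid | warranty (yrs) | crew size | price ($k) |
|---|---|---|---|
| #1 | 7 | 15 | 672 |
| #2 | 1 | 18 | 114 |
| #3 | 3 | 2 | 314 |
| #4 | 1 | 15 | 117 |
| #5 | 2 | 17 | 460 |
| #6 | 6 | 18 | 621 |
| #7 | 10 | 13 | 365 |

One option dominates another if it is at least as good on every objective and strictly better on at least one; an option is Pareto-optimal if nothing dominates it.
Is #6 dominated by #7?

Yes

#7 vs #6: warranty 10≥6, crew size 13≤18, price 365≤621 — #7 is at least as good on every objective with at least one strict improvement.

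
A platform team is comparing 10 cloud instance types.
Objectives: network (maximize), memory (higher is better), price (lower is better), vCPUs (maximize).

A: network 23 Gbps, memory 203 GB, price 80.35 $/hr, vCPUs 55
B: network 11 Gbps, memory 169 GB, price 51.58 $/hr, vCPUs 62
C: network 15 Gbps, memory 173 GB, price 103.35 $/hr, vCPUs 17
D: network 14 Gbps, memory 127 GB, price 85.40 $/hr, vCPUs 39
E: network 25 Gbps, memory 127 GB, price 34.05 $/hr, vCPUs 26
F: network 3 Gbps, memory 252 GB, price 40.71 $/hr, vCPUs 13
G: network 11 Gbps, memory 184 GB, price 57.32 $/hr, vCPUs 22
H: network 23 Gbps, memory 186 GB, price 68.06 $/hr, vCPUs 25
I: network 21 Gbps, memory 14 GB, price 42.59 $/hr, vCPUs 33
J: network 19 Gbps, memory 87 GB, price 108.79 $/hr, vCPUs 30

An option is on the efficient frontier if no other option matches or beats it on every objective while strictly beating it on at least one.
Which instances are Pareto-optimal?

A: not dominated.
B: not dominated (best vCPUs).
C: dominated by A (network 23≥15, memory 203≥173, price 80.35≤103.35, vCPUs 55≥17).
D: dominated by A (network 23≥14, memory 203≥127, price 80.35≤85.40, vCPUs 55≥39).
E: not dominated (best network).
F: not dominated (best memory).
G: not dominated.
H: not dominated.
I: not dominated.
J: dominated by A (network 23≥19, memory 203≥87, price 80.35≤108.79, vCPUs 55≥30).

A, B, E, F, G, H, I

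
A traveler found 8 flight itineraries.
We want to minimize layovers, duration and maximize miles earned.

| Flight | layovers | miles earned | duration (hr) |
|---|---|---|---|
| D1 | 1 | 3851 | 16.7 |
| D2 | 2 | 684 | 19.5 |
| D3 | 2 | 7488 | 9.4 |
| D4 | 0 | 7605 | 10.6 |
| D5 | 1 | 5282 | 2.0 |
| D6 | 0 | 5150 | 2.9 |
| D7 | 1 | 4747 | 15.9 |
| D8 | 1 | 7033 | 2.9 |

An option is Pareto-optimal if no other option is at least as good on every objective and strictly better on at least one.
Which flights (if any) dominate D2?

D1: layovers 1≤2, miles earned 3851≥684, duration 16.7≤19.5 — dominates D2.
D3: layovers 2≤2, miles earned 7488≥684, duration 9.4≤19.5 — dominates D2.
D4: layovers 0≤2, miles earned 7605≥684, duration 10.6≤19.5 — dominates D2.
D5: layovers 1≤2, miles earned 5282≥684, duration 2.0≤19.5 — dominates D2.
D6: layovers 0≤2, miles earned 5150≥684, duration 2.9≤19.5 — dominates D2.
D7: layovers 1≤2, miles earned 4747≥684, duration 15.9≤19.5 — dominates D2.
D8: layovers 1≤2, miles earned 7033≥684, duration 2.9≤19.5 — dominates D2.

D1, D3, D4, D5, D6, D7, D8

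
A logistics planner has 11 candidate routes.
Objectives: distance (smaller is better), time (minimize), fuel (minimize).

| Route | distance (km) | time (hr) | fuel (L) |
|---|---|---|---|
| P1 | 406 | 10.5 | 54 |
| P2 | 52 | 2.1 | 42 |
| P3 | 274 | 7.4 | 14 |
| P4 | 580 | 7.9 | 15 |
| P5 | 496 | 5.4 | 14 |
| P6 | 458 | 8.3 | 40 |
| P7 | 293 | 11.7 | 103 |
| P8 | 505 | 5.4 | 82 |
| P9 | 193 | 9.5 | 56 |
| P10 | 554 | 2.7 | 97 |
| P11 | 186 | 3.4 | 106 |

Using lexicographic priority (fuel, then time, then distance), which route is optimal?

P5

First minimize fuel: best is 14, kept {P3, P5}.
Then minimize time: best is 5.4, kept {P5}.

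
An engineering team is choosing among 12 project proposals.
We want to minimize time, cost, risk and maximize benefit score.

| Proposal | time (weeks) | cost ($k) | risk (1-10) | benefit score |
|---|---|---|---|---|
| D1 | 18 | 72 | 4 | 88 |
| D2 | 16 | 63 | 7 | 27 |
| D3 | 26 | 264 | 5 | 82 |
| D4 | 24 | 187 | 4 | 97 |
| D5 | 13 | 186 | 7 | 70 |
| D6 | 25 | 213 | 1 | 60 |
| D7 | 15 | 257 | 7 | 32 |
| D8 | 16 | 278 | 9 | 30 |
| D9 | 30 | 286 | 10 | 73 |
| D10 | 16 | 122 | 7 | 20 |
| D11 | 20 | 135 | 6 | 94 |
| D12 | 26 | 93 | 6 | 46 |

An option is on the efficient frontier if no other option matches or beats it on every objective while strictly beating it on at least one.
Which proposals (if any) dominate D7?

D5

D5: time 13≤15, cost 186≤257, risk 7≤7, benefit score 70≥32 — dominates D7.
Others (D1, D2, D3, D4, D6, D8, D9, D10, D11, D12) are each worse than D7 on at least one objective.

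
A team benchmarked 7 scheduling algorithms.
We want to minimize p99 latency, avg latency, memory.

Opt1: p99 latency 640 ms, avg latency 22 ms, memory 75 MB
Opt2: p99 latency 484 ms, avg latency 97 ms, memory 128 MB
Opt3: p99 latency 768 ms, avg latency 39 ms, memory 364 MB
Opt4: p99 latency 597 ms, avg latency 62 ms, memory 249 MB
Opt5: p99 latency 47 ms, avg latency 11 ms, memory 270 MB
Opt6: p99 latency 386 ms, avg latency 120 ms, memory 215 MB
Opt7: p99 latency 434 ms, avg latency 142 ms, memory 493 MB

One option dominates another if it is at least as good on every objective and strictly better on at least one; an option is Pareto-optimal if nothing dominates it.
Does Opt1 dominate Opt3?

Opt1 vs Opt3: p99 latency 640≤768, avg latency 22≤39, memory 75≤364 — Opt1 is at least as good on every objective with at least one strict improvement.

Yes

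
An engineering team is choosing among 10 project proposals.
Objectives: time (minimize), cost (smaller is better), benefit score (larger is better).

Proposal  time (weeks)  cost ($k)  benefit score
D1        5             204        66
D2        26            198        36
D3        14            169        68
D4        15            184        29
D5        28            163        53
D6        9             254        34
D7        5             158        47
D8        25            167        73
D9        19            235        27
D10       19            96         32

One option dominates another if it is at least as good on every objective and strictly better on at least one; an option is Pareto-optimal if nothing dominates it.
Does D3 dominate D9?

D3 vs D9: time 14≤19, cost 169≤235, benefit score 68≥27 — D3 is at least as good on every objective with at least one strict improvement.

Yes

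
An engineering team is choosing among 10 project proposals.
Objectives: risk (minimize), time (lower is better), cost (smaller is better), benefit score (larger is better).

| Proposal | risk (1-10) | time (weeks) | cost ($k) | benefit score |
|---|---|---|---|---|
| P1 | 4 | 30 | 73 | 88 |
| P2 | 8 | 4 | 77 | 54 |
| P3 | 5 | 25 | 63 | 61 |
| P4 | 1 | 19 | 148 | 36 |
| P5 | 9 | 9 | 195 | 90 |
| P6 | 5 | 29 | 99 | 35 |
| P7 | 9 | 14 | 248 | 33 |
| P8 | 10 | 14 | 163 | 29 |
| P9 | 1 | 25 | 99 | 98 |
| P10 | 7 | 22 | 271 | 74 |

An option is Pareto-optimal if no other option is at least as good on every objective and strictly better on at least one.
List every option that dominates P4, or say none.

P1: worse on risk (4 vs 1).
P2: worse on risk (8 vs 1).
P3: worse on risk (5 vs 1).
P5: worse on risk (9 vs 1).
P6: worse on risk (5 vs 1).
P7: worse on risk (9 vs 1).
P8: worse on risk (10 vs 1).
P9: worse on time (25 vs 19).
P10: worse on risk (7 vs 1).
No option dominates P4.

none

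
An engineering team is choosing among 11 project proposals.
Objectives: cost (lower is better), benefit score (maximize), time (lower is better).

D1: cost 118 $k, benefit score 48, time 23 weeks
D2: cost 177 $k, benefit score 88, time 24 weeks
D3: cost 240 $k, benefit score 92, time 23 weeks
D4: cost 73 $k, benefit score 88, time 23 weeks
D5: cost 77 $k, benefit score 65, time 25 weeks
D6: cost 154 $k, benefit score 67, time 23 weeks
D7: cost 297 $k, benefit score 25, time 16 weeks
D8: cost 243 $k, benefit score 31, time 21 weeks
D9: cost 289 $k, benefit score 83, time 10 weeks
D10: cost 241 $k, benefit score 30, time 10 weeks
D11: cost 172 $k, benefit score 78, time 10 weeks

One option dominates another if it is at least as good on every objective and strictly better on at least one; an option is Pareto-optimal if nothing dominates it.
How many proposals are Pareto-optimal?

4

D1: dominated by D4 (cost 73≤118, benefit score 88≥48, time 23≤23).
D2: dominated by D4 (cost 73≤177, benefit score 88≥88, time 23≤24).
D3: not dominated (best benefit score).
D4: not dominated (best cost).
D5: dominated by D4 (cost 73≤77, benefit score 88≥65, time 23≤25).
D6: dominated by D4 (cost 73≤154, benefit score 88≥67, time 23≤23).
D7: dominated by D9 (cost 289≤297, benefit score 83≥25, time 10≤16).
D8: dominated by D11 (cost 172≤243, benefit score 78≥31, time 10≤21).
D9: not dominated.
D10: dominated by D11 (cost 172≤241, benefit score 78≥30, time 10≤10).
D11: not dominated.
Pareto-optimal: D3, D4, D9, D11 → 4.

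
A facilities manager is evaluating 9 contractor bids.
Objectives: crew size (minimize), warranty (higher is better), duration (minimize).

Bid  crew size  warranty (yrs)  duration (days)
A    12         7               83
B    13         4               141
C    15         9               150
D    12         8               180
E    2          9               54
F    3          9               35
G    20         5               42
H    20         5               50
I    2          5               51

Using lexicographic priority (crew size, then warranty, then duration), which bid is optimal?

First minimize crew size: best is 2, kept {E, I}.
Then maximize warranty: best is 9, kept {E}.

E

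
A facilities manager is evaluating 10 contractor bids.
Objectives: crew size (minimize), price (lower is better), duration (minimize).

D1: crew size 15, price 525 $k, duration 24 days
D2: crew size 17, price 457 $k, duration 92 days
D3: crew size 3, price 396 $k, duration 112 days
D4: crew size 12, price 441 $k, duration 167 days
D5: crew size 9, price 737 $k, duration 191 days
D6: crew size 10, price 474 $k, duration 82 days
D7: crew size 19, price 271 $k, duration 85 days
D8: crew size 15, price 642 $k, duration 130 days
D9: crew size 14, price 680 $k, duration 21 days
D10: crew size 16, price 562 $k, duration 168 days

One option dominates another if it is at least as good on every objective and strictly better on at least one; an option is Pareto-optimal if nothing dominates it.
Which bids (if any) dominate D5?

D3: crew size 3≤9, price 396≤737, duration 112≤191 — dominates D5.
Others (D1, D2, D4, D6, D7, D8, D9, D10) are each worse than D5 on at least one objective.

D3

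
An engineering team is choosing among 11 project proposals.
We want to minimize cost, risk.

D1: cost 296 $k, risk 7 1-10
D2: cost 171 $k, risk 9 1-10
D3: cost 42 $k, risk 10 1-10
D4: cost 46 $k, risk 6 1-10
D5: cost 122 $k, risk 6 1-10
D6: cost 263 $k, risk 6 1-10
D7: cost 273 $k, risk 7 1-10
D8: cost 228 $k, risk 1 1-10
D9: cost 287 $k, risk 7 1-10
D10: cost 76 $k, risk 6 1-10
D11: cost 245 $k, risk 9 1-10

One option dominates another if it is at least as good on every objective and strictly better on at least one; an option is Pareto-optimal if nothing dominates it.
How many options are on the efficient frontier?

3

D1: dominated by D4 (cost 46≤296, risk 6≤7).
D2: dominated by D4 (cost 46≤171, risk 6≤9).
D3: not dominated (best cost).
D4: not dominated.
D5: dominated by D4 (cost 46≤122, risk 6≤6).
D6: dominated by D4 (cost 46≤263, risk 6≤6).
D7: dominated by D4 (cost 46≤273, risk 6≤7).
D8: not dominated (best risk).
D9: dominated by D4 (cost 46≤287, risk 6≤7).
D10: dominated by D4 (cost 46≤76, risk 6≤6).
D11: dominated by D2 (cost 171≤245, risk 9≤9).
Pareto-optimal: D3, D4, D8 → 3.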